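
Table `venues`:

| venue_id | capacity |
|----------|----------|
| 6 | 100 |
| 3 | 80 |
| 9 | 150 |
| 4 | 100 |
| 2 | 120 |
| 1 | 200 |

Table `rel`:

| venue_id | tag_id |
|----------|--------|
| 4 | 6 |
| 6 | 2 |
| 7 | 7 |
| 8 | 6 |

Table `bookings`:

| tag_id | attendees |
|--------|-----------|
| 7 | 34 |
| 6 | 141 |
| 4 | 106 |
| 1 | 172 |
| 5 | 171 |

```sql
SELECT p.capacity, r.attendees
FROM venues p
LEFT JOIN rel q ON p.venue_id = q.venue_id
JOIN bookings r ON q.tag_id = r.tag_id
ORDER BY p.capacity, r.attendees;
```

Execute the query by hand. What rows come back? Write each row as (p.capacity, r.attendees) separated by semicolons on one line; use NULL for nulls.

Joins associate left-to-right: venues LEFT JOIN rel on venue_id gives 6 intermediate row(s).
Then INNER JOIN `bookings r` on tag_id: keep only rows whose q.tag_id appears in r.

(100, 141)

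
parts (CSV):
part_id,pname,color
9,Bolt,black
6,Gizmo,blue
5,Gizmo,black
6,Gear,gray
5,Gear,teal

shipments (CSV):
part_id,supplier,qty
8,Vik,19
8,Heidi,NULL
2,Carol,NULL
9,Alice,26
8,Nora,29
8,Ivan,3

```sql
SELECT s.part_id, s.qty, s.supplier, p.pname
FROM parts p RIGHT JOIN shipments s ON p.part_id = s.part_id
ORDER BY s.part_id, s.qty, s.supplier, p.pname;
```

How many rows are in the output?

6

RIGHT JOIN keeps every row from `shipments`; unmatched rows get NULL for `parts`'s columns.
Matching on p.part_id = s.part_id.
- p (part_id=9) pairs with 1 row(s) of s.
- p (part_id=6) has no partner in s.
- p (part_id=5) has no partner in s.
- p (part_id=6) has no partner in s.
- p (part_id=5) has no partner in s.
- 5 s row(s) had no p match → kept, p columns NULL.
Total: 1 matched + 5 padded = 6 rows.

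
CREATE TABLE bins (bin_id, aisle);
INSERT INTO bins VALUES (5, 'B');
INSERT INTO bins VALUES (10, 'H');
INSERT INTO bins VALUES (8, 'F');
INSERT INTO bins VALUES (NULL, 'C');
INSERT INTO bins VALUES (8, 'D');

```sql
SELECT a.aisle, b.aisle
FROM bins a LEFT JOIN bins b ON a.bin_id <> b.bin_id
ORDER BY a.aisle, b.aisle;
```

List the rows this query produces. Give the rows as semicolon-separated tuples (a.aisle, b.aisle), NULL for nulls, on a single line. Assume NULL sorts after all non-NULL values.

(B, D); (B, F); (B, H); (C, NULL); (D, B); (D, H); (F, B); (F, H); (H, B); (H, D); (H, F)

LEFT JOIN keeps every row from `bins a`; unmatched rows get NULL for `bins b`'s columns.
Matching on a.bin_id <> b.bin_id. A NULL in a compared column never satisfies the condition.
Matched pairs: 10; unmatched a rows kept: 1.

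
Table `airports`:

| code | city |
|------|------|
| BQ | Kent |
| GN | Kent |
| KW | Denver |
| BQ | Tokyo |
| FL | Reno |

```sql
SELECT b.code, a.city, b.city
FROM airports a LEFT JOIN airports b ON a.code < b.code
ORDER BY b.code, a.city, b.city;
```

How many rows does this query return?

LEFT JOIN keeps every row from `airports a`; unmatched rows get NULL for `airports b`'s columns.
Matching on a.code < b.code.
Matched pairs: 9; unmatched a rows kept: 1.
Total: 9 matched + 1 padded = 10 rows.

10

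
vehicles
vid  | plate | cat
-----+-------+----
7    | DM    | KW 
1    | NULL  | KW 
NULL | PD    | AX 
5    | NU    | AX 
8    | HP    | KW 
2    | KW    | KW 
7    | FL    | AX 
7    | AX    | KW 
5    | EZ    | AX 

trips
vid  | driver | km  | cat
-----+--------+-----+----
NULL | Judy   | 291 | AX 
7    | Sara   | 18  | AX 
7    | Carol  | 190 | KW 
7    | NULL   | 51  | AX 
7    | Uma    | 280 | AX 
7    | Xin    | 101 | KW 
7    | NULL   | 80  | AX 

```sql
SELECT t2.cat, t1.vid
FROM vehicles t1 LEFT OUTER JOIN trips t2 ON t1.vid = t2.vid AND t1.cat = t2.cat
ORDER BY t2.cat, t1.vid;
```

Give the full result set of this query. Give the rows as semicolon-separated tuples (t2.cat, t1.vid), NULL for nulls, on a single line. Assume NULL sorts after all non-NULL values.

LEFT JOIN keeps every row from `vehicles`; unmatched rows get NULL for `trips`'s columns.
Matching on t1.vid = t2.vid AND t1.cat = t2.cat. A NULL in a compared column never satisfies the condition.
- t1 (vid=7, cat=KW) pairs with 2 row(s) of t2.
- t1 (vid=1, cat=KW) has no partner → padded with NULL.
- t1 (vid=NULL, cat=AX) has no partner → padded with NULL.
- t1 (vid=5, cat=AX) has no partner → padded with NULL.
- t1 (vid=8, cat=KW) has no partner → padded with NULL.
- t1 (vid=2, cat=KW) has no partner → padded with NULL.
- t1 (vid=7, cat=AX) pairs with 4 row(s) of t2.
- t1 (vid=7, cat=KW) pairs with 2 row(s) of t2.
- t1 (vid=5, cat=AX) has no partner → padded with NULL.

(AX, 7); (AX, 7); (AX, 7); (AX, 7); (KW, 7); (KW, 7); (KW, 7); (KW, 7); (NULL, 1); (NULL, 2); (NULL, 5); (NULL, 5); (NULL, 8); (NULL, NULL)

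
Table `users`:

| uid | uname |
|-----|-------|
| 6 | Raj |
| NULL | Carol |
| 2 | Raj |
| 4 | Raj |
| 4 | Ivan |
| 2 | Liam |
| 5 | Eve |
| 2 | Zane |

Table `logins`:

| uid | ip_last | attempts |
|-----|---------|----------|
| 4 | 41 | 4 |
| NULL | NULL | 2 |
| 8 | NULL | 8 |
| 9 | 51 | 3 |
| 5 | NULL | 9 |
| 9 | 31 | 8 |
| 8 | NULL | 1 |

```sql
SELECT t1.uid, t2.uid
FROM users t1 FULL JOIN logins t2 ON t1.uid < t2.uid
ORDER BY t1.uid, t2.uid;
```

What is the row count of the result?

FULL OUTER JOIN keeps every row from both sides; unmatched rows get NULL for the other side's columns.
Matching on t1.uid < t2.uid. A NULL in a compared column never satisfies the condition.
Matched pairs: 36; unmatched t1 rows kept: 1; unmatched t2 rows kept: 1.
Total: 36 matched + 2 padded = 38 rows.

38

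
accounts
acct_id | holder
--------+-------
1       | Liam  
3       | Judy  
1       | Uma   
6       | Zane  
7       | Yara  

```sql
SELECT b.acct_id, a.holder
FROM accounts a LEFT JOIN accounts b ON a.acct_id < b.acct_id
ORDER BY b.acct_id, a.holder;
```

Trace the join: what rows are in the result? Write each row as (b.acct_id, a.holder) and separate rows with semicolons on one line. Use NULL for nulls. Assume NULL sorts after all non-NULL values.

(3, Liam); (3, Uma); (6, Judy); (6, Liam); (6, Uma); (7, Judy); (7, Liam); (7, Uma); (7, Zane); (NULL, Yara)

LEFT JOIN keeps every row from `accounts a`; unmatched rows get NULL for `accounts b`'s columns.
Matching on a.acct_id < b.acct_id.
- a (acct_id=1) pairs with 3 row(s) of b.
- a (acct_id=3) pairs with 2 row(s) of b.
- a (acct_id=1) pairs with 3 row(s) of b.
- a (acct_id=6) pairs with 1 row(s) of b.
- a (acct_id=7) has no partner → padded with NULL.
After projecting and ordering:
b.acct_id | a.holder
3 | Liam
3 | Uma
6 | Judy
6 | Liam
6 | Uma
7 | Judy
7 | Liam
7 | Uma
7 | Zane
NULL | Yara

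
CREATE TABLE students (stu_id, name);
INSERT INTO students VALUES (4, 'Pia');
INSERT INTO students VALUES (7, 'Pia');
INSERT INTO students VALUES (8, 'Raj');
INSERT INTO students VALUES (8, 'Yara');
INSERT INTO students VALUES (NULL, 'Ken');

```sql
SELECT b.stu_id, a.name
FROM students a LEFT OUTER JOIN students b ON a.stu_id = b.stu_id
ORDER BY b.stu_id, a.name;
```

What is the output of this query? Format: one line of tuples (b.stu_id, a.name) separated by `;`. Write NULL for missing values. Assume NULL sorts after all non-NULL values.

LEFT JOIN keeps every row from `students a`; unmatched rows get NULL for `students b`'s columns.
Matching on a.stu_id = b.stu_id. A NULL in a compared column never satisfies the condition.
Matched pairs: 6; unmatched a rows kept: 1.

(4, Pia); (7, Pia); (8, Raj); (8, Raj); (8, Yara); (8, Yara); (NULL, Ken)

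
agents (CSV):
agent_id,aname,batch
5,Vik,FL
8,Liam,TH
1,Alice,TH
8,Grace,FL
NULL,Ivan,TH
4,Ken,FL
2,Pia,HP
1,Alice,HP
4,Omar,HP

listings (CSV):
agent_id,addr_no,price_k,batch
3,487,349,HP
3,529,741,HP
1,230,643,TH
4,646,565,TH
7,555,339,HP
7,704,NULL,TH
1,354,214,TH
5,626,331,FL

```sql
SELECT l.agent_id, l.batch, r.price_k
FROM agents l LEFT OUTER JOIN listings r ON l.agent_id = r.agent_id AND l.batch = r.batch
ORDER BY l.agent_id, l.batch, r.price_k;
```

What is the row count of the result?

10

LEFT JOIN keeps every row from `agents`; unmatched rows get NULL for `listings`'s columns.
Matching on l.agent_id = r.agent_id AND l.batch = r.batch. A NULL in a compared column never satisfies the condition.
- l row (agent_id=5, batch=FL): matches 1 r row(s) → 1 output row(s).
- l row (agent_id=8, batch=TH): no match → kept, r columns NULL.
- l row (agent_id=1, batch=TH): matches 2 r row(s) → 2 output row(s).
- l row (agent_id=8, batch=FL): no match → kept, r columns NULL.
- l row (agent_id=NULL, batch=TH): no match → kept, r columns NULL.
- l row (agent_id=4, batch=FL): no match → kept, r columns NULL.
- l row (agent_id=2, batch=HP): no match → kept, r columns NULL.
- l row (agent_id=1, batch=HP): no match → kept, r columns NULL.
- l row (agent_id=4, batch=HP): no match → kept, r columns NULL.
Total: 3 matched + 7 padded = 10 rows.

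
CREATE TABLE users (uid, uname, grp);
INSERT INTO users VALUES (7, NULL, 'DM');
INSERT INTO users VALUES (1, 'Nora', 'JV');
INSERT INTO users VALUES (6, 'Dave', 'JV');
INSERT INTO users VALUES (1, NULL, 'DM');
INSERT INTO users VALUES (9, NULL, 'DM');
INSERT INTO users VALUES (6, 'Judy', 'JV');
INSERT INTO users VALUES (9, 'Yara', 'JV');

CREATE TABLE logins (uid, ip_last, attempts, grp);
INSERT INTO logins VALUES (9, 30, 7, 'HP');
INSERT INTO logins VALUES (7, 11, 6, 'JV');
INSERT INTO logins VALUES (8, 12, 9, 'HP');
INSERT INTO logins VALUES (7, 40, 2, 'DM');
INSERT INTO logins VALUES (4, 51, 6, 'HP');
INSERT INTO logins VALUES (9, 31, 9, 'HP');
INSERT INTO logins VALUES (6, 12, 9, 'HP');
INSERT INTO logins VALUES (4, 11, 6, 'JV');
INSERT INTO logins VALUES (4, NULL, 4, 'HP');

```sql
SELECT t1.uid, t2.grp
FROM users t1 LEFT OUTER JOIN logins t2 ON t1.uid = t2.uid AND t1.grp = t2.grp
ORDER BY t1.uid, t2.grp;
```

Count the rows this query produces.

7

LEFT JOIN keeps every row from `users`; unmatched rows get NULL for `logins`'s columns.
Matching on t1.uid = t2.uid AND t1.grp = t2.grp.
Matched pairs: 1; unmatched t1 rows kept: 6.
Total: 1 matched + 6 padded = 7 rows.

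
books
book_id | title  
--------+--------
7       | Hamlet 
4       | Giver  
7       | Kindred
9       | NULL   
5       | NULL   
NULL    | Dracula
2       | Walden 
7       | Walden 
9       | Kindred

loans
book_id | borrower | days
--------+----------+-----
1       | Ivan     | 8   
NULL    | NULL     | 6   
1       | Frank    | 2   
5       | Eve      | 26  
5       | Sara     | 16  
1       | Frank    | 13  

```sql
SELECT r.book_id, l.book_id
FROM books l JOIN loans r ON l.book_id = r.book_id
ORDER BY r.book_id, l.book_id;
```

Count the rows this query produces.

2

INNER JOIN keeps only pairs where the ON condition holds.
Matching on l.book_id = r.book_id. A NULL in a compared column never satisfies the condition.
- book_id=7: no matching r row, dropped.
- book_id=4: no matching r row, dropped.
- book_id=7: no matching r row, dropped.
- book_id=9: no matching r row, dropped.
- book_id=5: 2 matching r row(s), so 2 row(s) emitted.
- book_id=NULL: no matching r row, dropped.
- book_id=2: no matching r row, dropped.
- book_id=7: no matching r row, dropped.
- book_id=9: no matching r row, dropped.
Total: 2 rows.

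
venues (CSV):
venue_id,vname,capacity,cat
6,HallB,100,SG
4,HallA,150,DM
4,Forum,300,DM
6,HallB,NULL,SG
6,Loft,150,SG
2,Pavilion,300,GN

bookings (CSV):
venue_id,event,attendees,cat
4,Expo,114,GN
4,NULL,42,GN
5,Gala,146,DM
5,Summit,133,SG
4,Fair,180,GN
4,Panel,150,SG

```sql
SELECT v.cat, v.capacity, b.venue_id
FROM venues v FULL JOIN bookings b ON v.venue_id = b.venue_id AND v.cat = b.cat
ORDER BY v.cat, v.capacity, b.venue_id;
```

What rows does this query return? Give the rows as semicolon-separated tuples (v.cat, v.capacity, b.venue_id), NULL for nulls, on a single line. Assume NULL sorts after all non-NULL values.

FULL OUTER JOIN keeps every row from both sides; unmatched rows get NULL for the other side's columns.
Matching on v.venue_id = b.venue_id AND v.cat = b.cat.
- v row (venue_id=6, cat=SG): no match → kept, b columns NULL.
- v row (venue_id=4, cat=DM): no match → kept, b columns NULL.
- v row (venue_id=4, cat=DM): no match → kept, b columns NULL.
- v row (venue_id=6, cat=SG): no match → kept, b columns NULL.
- v row (venue_id=6, cat=SG): no match → kept, b columns NULL.
- v row (venue_id=2, cat=GN): no match → kept, b columns NULL.
- 6 b row(s) had no v match → kept, v columns NULL.

(DM, 150, NULL); (DM, 300, NULL); (GN, 300, NULL); (SG, 100, NULL); (SG, 150, NULL); (SG, NULL, NULL); (NULL, NULL, 4); (NULL, NULL, 4); (NULL, NULL, 4); (NULL, NULL, 4); (NULL, NULL, 5); (NULL, NULL, 5)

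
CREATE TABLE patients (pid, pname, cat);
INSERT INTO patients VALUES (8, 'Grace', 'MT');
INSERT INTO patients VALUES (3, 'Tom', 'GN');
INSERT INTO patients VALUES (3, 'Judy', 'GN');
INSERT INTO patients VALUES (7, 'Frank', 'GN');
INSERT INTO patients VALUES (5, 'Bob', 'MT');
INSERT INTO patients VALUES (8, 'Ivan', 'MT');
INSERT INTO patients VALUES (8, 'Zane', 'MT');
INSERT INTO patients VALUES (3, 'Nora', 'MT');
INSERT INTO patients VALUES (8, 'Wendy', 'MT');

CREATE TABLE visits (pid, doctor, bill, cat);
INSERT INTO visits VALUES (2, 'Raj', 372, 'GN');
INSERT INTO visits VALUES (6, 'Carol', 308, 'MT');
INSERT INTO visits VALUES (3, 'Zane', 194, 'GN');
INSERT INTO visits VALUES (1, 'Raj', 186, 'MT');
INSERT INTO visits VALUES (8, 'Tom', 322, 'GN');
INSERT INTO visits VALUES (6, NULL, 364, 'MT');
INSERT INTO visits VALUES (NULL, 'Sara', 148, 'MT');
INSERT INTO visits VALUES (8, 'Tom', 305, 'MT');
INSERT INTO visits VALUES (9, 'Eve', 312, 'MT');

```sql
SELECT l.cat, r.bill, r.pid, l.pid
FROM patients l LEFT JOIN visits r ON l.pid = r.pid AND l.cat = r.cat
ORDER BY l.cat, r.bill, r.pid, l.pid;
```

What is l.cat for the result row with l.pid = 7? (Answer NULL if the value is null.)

LEFT JOIN keeps every row from `patients`; unmatched rows get NULL for `visits`'s columns.
Matching on l.pid = r.pid AND l.cat = r.cat. A NULL in a compared column never satisfies the condition.
- pid=8, cat=MT: 1 matching r row(s), so 1 row(s) emitted.
- pid=3, cat=GN: 1 matching r row(s), so 1 row(s) emitted.
- pid=3, cat=GN: 1 matching r row(s), so 1 row(s) emitted.
- pid=7, cat=GN: no r row matches, row kept with r columns NULL.
- pid=5, cat=MT: no r row matches, row kept with r columns NULL.
- pid=8, cat=MT: 1 matching r row(s), so 1 row(s) emitted.
- pid=8, cat=MT: 1 matching r row(s), so 1 row(s) emitted.
- pid=3, cat=MT: no r row matches, row kept with r columns NULL.
- pid=8, cat=MT: 1 matching r row(s), so 1 row(s) emitted.

GN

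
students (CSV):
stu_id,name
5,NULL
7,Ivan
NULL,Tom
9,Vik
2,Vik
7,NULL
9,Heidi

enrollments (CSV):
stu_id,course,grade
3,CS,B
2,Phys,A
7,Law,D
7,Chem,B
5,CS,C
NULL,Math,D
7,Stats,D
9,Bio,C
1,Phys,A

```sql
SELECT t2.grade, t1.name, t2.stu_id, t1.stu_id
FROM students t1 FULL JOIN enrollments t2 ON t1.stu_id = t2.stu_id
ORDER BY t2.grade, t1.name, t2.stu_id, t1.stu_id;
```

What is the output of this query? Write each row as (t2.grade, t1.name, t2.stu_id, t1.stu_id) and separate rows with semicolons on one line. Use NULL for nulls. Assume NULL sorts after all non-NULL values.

FULL OUTER JOIN keeps every row from both sides; unmatched rows get NULL for the other side's columns.
Matching on t1.stu_id = t2.stu_id. A NULL in a compared column never satisfies the condition.
Matched pairs: 10; unmatched t1 rows kept: 1; unmatched t2 rows kept: 3.

(A, Vik, 2, 2); (A, NULL, 1, NULL); (B, Ivan, 7, 7); (B, NULL, 3, NULL); (B, NULL, 7, 7); (C, Heidi, 9, 9); (C, Vik, 9, 9); (C, NULL, 5, 5); (D, Ivan, 7, 7); (D, Ivan, 7, 7); (D, NULL, 7, 7); (D, NULL, 7, 7); (D, NULL, NULL, NULL); (NULL, Tom, NULL, NULL)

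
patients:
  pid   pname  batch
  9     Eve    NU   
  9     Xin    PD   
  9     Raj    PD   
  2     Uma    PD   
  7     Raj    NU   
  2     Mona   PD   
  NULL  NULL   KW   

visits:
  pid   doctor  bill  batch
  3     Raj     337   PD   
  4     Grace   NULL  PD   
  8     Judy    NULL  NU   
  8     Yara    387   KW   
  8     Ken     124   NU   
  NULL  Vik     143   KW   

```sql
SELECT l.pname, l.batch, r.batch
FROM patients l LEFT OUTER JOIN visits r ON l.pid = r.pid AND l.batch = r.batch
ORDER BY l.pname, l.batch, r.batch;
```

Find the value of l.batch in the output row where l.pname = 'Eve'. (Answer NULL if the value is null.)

LEFT JOIN keeps every row from `patients`; unmatched rows get NULL for `visits`'s columns.
Matching on l.pid = r.pid AND l.batch = r.batch. A NULL in a compared column never satisfies the condition.
- l (pid=9, batch=NU) has no partner → padded with NULL.
- l (pid=9, batch=PD) has no partner → padded with NULL.
- l (pid=9, batch=PD) has no partner → padded with NULL.
- l (pid=2, batch=PD) has no partner → padded with NULL.
- l (pid=7, batch=NU) has no partner → padded with NULL.
- l (pid=2, batch=PD) has no partner → padded with NULL.
- l (pid=NULL, batch=KW) has no partner → padded with NULL.

NU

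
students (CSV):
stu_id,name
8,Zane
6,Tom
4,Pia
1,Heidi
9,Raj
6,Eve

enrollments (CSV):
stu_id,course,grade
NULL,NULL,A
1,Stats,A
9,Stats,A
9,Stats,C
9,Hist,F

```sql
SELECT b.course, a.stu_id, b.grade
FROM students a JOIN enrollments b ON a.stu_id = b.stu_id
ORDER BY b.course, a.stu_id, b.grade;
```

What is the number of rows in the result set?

4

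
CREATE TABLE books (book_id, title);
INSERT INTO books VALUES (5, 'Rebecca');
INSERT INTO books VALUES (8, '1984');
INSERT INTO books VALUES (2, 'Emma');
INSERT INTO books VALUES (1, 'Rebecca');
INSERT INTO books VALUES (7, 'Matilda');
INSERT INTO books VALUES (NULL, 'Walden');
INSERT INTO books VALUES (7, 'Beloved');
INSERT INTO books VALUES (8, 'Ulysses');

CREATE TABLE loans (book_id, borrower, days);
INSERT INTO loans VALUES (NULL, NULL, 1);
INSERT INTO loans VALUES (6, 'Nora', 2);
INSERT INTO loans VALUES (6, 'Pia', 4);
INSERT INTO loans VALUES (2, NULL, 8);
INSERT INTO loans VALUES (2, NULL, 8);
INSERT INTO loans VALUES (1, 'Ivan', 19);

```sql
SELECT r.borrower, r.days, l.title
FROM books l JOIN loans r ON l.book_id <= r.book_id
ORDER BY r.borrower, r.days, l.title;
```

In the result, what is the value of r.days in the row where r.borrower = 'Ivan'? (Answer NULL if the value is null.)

19

INNER JOIN keeps only pairs where the ON condition holds.
Matching on l.book_id <= r.book_id. A NULL in a compared column never satisfies the condition.
- l row (book_id=5): matches 2 r row(s) → 2 output row(s).
- l row (book_id=8): no match → dropped.
- l row (book_id=2): matches 4 r row(s) → 4 output row(s).
- l row (book_id=1): matches 5 r row(s) → 5 output row(s).
- l row (book_id=7): no match → dropped.
- l row (book_id=NULL): no match → dropped.
- l row (book_id=7): no match → dropped.
- l row (book_id=8): no match → dropped.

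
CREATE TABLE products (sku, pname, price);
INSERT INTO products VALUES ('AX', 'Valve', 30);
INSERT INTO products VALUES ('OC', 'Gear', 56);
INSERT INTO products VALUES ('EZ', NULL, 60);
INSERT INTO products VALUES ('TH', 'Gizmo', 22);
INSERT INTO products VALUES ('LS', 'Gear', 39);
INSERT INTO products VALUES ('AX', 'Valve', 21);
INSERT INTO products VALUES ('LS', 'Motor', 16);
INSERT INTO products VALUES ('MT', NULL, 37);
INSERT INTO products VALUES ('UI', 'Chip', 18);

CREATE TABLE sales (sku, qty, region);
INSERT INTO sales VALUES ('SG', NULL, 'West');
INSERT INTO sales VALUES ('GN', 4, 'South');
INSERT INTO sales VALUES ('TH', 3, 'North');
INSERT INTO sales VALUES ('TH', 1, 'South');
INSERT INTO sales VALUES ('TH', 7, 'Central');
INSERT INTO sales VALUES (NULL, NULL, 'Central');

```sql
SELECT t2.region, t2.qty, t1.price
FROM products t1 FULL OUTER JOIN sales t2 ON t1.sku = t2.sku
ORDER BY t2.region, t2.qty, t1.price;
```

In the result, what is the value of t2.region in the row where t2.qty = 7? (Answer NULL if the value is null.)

Central

FULL OUTER JOIN keeps every row from both sides; unmatched rows get NULL for the other side's columns.
Matching on t1.sku = t2.sku. A NULL in a compared column never satisfies the condition.
Matched pairs: 3; unmatched t1 rows kept: 8; unmatched t2 rows kept: 3.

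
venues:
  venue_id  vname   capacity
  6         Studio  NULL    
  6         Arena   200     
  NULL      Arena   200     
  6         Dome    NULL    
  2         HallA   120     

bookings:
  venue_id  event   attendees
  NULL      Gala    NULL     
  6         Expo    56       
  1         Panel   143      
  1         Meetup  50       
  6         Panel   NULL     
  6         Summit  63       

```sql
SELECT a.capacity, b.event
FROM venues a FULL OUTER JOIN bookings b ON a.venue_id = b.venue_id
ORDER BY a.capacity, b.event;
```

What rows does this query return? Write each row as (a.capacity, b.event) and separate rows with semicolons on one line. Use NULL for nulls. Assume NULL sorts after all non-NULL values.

(120, NULL); (200, Expo); (200, Panel); (200, Summit); (200, NULL); (NULL, Expo); (NULL, Expo); (NULL, Gala); (NULL, Meetup); (NULL, Panel); (NULL, Panel); (NULL, Panel); (NULL, Summit); (NULL, Summit)

FULL OUTER JOIN keeps every row from both sides; unmatched rows get NULL for the other side's columns.
Matching on a.venue_id = b.venue_id. A NULL in a compared column never satisfies the condition.
Matched pairs: 9; unmatched a rows kept: 2; unmatched b rows kept: 3.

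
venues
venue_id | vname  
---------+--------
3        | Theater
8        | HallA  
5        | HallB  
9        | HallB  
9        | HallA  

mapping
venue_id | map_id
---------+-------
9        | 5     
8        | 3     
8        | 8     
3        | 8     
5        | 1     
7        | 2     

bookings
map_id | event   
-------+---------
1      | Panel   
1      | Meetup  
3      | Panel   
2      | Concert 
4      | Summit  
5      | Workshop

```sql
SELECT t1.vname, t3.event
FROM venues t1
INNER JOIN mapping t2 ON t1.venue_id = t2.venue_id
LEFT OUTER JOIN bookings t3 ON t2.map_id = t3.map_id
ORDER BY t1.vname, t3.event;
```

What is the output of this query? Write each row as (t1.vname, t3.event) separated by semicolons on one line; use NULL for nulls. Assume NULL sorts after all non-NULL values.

(HallA, Panel); (HallA, Workshop); (HallA, NULL); (HallB, Meetup); (HallB, Panel); (HallB, Workshop); (Theater, NULL)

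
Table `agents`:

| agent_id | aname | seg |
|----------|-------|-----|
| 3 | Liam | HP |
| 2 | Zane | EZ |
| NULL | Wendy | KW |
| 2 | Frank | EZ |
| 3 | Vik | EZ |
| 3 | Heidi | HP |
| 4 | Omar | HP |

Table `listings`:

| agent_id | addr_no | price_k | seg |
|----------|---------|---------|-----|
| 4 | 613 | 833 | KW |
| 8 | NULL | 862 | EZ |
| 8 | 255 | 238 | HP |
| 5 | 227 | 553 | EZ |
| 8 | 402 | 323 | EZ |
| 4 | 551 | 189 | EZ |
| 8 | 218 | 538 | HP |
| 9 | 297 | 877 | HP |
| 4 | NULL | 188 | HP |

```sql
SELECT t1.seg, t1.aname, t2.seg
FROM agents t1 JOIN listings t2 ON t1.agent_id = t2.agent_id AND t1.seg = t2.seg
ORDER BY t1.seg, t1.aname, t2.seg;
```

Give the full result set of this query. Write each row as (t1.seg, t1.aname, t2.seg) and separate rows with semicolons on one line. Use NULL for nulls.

(HP, Omar, HP)

INNER JOIN keeps only pairs where the ON condition holds.
Matching on t1.agent_id = t2.agent_id AND t1.seg = t2.seg. A NULL in a compared column never satisfies the condition.
- agent_id=3, seg=HP: no matching t2 row, dropped.
- agent_id=2, seg=EZ: no matching t2 row, dropped.
- agent_id=NULL, seg=KW: no matching t2 row, dropped.
- agent_id=2, seg=EZ: no matching t2 row, dropped.
- agent_id=3, seg=EZ: no matching t2 row, dropped.
- agent_id=3, seg=HP: no matching t2 row, dropped.
- agent_id=4, seg=HP: 1 matching t2 row(s), so 1 row(s) emitted.
After projecting and ordering:
t1.seg | t1.aname | t2.seg
HP | Omar | HP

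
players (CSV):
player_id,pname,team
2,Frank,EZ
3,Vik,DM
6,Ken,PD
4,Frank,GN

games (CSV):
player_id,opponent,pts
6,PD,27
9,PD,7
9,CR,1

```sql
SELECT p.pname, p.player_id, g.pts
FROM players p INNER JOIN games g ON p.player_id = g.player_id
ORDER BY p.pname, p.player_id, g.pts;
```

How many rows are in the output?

1

INNER JOIN keeps only pairs where the ON condition holds.
Matching on p.player_id = g.player_id.
Matched pairs: 1.
Total: 1 rows.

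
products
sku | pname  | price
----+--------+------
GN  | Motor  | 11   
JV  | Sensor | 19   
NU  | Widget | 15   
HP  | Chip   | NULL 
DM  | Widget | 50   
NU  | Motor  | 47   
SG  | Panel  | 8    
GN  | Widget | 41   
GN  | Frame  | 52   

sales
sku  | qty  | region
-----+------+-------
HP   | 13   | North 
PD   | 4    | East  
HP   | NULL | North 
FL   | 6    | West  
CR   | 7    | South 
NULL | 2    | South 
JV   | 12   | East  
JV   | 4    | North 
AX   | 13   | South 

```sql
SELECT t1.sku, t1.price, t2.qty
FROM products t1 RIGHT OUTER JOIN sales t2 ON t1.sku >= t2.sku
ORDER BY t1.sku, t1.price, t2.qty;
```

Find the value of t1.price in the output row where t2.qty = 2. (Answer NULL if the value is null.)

NULL

RIGHT JOIN keeps every row from `sales`; unmatched rows get NULL for `products`'s columns.
Matching on t1.sku >= t2.sku. A NULL in a compared column never satisfies the condition.
- t1 (sku=GN) pairs with 3 row(s) of t2.
- t1 (sku=JV) pairs with 7 row(s) of t2.
- t1 (sku=NU) pairs with 7 row(s) of t2.
- t1 (sku=HP) pairs with 5 row(s) of t2.
- t1 (sku=DM) pairs with 2 row(s) of t2.
- t1 (sku=NU) pairs with 7 row(s) of t2.
- t1 (sku=SG) pairs with 8 row(s) of t2.
- t1 (sku=GN) pairs with 3 row(s) of t2.
- t1 (sku=GN) pairs with 3 row(s) of t2.
- 1 t2 row(s) had no t1 match → kept, t1 columns NULL.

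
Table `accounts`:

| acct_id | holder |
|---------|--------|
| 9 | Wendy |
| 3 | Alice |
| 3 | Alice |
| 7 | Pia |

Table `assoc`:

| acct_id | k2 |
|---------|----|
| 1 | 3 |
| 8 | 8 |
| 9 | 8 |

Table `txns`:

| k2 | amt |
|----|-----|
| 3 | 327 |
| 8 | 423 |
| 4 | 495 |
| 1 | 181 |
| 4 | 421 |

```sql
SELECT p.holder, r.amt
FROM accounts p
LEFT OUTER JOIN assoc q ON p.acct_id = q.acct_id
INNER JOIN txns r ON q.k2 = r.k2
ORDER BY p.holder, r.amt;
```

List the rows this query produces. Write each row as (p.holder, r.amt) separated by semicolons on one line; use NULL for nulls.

(Wendy, 423)

Evaluate left to right. First `accounts p LEFT JOIN assoc q` on acct_id: 4 row(s).
Then INNER JOIN `txns r` on k2: keep only rows whose q.k2 appears in r.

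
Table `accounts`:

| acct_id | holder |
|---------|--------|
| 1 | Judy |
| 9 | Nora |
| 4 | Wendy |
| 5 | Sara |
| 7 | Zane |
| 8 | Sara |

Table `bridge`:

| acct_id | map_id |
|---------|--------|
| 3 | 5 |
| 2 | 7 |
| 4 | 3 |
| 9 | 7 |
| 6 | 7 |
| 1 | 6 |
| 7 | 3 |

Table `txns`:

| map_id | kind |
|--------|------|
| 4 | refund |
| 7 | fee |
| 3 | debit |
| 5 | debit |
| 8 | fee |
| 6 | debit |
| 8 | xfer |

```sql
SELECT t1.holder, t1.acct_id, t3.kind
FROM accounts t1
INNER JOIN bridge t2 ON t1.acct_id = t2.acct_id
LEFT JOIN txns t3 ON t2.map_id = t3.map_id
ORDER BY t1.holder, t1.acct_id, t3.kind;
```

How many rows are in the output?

Joins associate left-to-right: accounts INNER JOIN bridge on acct_id gives 4 intermediate row(s).
Then LEFT JOIN `txns t3` on map_id: each of those 4 rows is kept; rows whose t2.map_id has no match in t3 get NULL for t3's columns.
Result: 4 row(s).

4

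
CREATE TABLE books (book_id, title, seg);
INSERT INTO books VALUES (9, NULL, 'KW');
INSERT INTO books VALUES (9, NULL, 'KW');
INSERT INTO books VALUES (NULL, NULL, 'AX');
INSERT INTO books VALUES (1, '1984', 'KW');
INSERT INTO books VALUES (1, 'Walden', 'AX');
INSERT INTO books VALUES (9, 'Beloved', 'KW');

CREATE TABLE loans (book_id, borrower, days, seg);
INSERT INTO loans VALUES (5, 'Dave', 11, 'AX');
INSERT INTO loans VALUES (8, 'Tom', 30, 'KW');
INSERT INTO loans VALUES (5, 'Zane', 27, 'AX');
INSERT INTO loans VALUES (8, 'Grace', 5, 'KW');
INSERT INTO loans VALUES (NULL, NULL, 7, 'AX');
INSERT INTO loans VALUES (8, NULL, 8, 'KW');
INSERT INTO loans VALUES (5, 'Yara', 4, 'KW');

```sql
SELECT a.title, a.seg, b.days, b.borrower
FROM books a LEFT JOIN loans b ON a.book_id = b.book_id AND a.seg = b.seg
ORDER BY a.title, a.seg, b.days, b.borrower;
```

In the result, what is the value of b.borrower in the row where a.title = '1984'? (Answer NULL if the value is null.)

LEFT JOIN keeps every row from `books`; unmatched rows get NULL for `loans`'s columns.
Matching on a.book_id = b.book_id AND a.seg = b.seg. A NULL in a compared column never satisfies the condition.
- a[0] book_id=9, seg=KW → no match; kept with NULLs on the b side.
- a[1] book_id=9, seg=KW → no match; kept with NULLs on the b side.
- a[2] book_id=NULL, seg=AX → no match; kept with NULLs on the b side.
- a[3] book_id=1, seg=KW → no match; kept with NULLs on the b side.
- a[4] book_id=1, seg=AX → no match; kept with NULLs on the b side.
- a[5] book_id=9, seg=KW → no match; kept with NULLs on the b side.

NULL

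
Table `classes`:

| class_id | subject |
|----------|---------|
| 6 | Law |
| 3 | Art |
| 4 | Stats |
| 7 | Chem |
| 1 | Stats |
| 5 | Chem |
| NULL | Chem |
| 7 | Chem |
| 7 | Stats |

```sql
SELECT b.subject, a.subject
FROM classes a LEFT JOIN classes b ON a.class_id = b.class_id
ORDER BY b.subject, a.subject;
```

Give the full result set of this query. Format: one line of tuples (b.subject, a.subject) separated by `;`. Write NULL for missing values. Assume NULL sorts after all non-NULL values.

LEFT JOIN keeps every row from `classes a`; unmatched rows get NULL for `classes b`'s columns.
Matching on a.class_id = b.class_id. A NULL in a compared column never satisfies the condition.
Matched pairs: 14; unmatched a rows kept: 1.

(Art, Art); (Chem, Chem); (Chem, Chem); (Chem, Chem); (Chem, Chem); (Chem, Chem); (Chem, Stats); (Chem, Stats); (Law, Law); (Stats, Chem); (Stats, Chem); (Stats, Stats); (Stats, Stats); (Stats, Stats); (NULL, Chem)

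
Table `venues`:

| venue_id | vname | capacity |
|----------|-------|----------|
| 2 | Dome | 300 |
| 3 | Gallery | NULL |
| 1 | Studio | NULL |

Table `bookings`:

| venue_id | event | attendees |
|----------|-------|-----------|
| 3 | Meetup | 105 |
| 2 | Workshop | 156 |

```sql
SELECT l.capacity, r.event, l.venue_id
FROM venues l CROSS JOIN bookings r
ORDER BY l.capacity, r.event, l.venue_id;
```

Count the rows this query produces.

6

CROSS JOIN pairs every row of `venues` with every row of `bookings`: 3 × 2 = 6 rows.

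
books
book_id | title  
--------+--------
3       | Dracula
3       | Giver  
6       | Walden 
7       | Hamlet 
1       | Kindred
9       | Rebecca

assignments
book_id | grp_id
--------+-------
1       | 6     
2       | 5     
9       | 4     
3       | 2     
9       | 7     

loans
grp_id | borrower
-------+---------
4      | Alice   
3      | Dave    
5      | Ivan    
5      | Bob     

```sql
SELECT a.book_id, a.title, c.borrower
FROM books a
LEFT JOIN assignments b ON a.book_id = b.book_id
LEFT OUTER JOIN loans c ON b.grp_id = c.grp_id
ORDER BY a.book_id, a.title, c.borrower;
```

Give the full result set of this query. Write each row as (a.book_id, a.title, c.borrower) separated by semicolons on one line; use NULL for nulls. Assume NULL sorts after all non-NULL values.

(1, Kindred, NULL); (3, Dracula, NULL); (3, Giver, NULL); (6, Walden, NULL); (7, Hamlet, NULL); (9, Rebecca, Alice); (9, Rebecca, NULL)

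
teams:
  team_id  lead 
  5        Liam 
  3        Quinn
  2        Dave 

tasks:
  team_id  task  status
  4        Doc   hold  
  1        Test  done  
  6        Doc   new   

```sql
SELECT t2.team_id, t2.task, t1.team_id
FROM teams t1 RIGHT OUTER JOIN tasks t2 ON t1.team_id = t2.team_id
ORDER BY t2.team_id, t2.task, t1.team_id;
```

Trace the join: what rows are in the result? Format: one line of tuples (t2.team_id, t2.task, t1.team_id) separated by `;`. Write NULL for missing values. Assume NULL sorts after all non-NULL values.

RIGHT JOIN keeps every row from `tasks`; unmatched rows get NULL for `teams`'s columns.
Matching on t1.team_id = t2.team_id.
- t1 row (team_id=5): no match.
- t1 row (team_id=3): no match.
- t1 row (team_id=2): no match.
- 3 row(s) from t2 found no t1 partner → padded with NULL.
After projecting and ordering:
t2.team_id | t2.task | t1.team_id
1 | Test | NULL
4 | Doc | NULL
6 | Doc | NULL

(1, Test, NULL); (4, Doc, NULL); (6, Doc, NULL)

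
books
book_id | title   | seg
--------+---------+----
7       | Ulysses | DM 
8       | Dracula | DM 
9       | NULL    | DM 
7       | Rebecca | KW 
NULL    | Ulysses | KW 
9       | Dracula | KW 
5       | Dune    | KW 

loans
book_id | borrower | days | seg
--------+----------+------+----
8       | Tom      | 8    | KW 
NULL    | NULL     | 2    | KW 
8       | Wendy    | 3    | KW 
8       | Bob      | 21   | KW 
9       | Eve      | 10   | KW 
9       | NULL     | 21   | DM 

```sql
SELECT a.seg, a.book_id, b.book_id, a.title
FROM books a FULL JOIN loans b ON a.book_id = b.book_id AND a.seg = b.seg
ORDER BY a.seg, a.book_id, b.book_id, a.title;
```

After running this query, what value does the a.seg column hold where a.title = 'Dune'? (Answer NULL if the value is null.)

KW

FULL OUTER JOIN keeps every row from both sides; unmatched rows get NULL for the other side's columns.
Matching on a.book_id = b.book_id AND a.seg = b.seg. A NULL in a compared column never satisfies the condition.
Matched pairs: 2; unmatched a rows kept: 5; unmatched b rows kept: 4.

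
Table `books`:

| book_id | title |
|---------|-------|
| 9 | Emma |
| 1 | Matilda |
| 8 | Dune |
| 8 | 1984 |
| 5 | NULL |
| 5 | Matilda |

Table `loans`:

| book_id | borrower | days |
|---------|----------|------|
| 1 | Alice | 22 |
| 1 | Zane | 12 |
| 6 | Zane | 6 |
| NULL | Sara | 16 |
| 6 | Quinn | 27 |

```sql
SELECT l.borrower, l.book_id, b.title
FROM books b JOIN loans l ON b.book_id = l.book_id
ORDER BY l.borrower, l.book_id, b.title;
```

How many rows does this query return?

2

INNER JOIN keeps only pairs where the ON condition holds.
Matching on b.book_id = l.book_id. A NULL in a compared column never satisfies the condition.
Matched pairs: 2.
Total: 2 rows.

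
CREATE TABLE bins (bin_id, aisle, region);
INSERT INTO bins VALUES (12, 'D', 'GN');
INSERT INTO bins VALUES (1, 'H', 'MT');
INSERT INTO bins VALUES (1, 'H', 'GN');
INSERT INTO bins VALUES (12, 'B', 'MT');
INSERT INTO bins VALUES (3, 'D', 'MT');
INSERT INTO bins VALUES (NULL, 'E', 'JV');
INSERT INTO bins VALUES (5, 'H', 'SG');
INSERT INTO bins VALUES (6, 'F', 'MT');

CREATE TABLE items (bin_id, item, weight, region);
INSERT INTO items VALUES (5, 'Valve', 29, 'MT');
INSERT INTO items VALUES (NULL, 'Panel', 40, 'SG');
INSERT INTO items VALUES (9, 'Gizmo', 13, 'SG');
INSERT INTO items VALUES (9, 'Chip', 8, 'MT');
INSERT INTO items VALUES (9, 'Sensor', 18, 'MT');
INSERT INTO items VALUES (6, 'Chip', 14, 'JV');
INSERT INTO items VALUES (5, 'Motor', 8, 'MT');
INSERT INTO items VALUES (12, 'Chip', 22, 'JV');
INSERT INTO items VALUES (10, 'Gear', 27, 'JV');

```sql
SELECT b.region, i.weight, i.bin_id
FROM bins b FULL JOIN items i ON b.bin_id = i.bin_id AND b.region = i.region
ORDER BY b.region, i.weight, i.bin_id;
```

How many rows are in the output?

FULL OUTER JOIN keeps every row from both sides; unmatched rows get NULL for the other side's columns.
Matching on b.bin_id = i.bin_id AND b.region = i.region. A NULL in a compared column never satisfies the condition.
- b (bin_id=12, region=GN) has no partner → padded with NULL.
- b (bin_id=1, region=MT) has no partner → padded with NULL.
- b (bin_id=1, region=GN) has no partner → padded with NULL.
- b (bin_id=12, region=MT) has no partner → padded with NULL.
- b (bin_id=3, region=MT) has no partner → padded with NULL.
- b (bin_id=NULL, region=JV) has no partner → padded with NULL.
- b (bin_id=5, region=SG) has no partner → padded with NULL.
- b (bin_id=6, region=MT) has no partner → padded with NULL.
- plus 9 unmatched i row(s), each kept with NULL b columns.
Total: 0 matched + 17 padded = 17 rows.

17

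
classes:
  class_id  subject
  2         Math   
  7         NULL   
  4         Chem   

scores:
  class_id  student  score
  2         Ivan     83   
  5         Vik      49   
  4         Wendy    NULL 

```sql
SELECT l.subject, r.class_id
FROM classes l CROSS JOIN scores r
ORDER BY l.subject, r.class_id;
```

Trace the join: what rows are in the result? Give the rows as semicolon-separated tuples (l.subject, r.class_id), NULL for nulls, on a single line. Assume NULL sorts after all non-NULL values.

CROSS JOIN pairs every row of `classes` with every row of `scores`: 3 × 3 = 9 rows.

(Chem, 2); (Chem, 4); (Chem, 5); (Math, 2); (Math, 4); (Math, 5); (NULL, 2); (NULL, 4); (NULL, 5)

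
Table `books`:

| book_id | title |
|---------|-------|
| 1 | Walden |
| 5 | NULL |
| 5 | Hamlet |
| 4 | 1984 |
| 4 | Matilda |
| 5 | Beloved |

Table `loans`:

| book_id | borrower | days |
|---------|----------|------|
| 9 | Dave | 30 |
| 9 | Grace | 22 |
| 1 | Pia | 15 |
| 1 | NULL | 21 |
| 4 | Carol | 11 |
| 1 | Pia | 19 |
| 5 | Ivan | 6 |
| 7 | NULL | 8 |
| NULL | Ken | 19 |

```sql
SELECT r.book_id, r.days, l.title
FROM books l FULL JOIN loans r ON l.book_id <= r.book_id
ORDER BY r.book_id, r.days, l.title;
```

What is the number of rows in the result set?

31

FULL OUTER JOIN keeps every row from both sides; unmatched rows get NULL for the other side's columns.
Matching on l.book_id <= r.book_id. A NULL in a compared column never satisfies the condition.
- l (book_id=1) pairs with 8 row(s) of r.
- l (book_id=5) pairs with 4 row(s) of r.
- l (book_id=5) pairs with 4 row(s) of r.
- l (book_id=4) pairs with 5 row(s) of r.
- l (book_id=4) pairs with 5 row(s) of r.
- l (book_id=5) pairs with 4 row(s) of r.
- 1 r row(s) had no l match → kept, l columns NULL.
Total: 30 matched + 1 padded = 31 rows.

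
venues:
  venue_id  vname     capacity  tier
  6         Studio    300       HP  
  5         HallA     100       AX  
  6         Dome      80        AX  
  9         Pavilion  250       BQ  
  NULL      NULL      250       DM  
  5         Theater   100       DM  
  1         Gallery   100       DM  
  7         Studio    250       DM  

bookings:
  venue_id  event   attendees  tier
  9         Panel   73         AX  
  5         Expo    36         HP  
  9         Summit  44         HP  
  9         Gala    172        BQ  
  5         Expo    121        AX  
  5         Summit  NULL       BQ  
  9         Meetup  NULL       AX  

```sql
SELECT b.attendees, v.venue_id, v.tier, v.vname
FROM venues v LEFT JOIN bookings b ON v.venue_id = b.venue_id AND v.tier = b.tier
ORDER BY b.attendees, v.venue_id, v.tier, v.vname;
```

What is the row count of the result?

LEFT JOIN keeps every row from `venues`; unmatched rows get NULL for `bookings`'s columns.
Matching on v.venue_id = b.venue_id AND v.tier = b.tier. A NULL in a compared column never satisfies the condition.
Matched pairs: 2; unmatched v rows kept: 6.
Total: 2 matched + 6 padded = 8 rows.

8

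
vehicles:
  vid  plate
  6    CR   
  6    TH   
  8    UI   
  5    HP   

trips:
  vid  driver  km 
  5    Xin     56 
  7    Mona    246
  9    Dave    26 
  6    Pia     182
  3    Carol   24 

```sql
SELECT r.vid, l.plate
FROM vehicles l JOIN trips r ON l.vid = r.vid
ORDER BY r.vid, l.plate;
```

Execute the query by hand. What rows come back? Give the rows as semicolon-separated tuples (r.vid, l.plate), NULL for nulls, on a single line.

(5, HP); (6, CR); (6, TH)

INNER JOIN keeps only pairs where the ON condition holds.
Matching on l.vid = r.vid.
Matched pairs: 3.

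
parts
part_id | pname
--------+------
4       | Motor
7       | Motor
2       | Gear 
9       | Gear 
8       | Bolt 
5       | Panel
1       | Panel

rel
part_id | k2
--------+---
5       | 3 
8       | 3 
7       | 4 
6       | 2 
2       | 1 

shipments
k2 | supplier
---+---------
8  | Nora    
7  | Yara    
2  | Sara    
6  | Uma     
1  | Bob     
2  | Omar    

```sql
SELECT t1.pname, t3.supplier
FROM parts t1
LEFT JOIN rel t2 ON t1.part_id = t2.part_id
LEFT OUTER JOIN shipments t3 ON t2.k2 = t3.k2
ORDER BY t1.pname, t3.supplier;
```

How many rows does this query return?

Joins associate left-to-right: parts LEFT JOIN rel on part_id gives 7 intermediate row(s).
Then LEFT JOIN `shipments t3` on k2: each of those 7 rows is kept; rows whose t2.k2 has no match in t3 get NULL for t3's columns.
Result: 7 row(s).

7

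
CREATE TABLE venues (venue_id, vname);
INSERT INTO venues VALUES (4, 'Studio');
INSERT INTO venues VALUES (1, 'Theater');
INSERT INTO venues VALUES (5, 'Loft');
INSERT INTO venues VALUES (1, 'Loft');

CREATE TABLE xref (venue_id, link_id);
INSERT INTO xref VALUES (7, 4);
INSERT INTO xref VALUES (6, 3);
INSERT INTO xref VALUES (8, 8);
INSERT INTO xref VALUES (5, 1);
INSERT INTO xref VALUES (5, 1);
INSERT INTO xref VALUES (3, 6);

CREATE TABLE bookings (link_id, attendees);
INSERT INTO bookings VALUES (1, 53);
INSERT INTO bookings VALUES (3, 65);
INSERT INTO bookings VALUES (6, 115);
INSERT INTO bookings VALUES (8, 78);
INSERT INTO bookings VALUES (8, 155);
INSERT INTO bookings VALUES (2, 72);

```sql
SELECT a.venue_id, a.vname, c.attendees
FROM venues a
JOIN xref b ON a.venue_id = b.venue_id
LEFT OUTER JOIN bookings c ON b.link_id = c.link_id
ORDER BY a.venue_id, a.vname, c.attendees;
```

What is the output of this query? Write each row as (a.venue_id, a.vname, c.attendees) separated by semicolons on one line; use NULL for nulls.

(5, Loft, 53); (5, Loft, 53)

Joins associate left-to-right: venues INNER JOIN xref on venue_id gives 2 intermediate row(s).
Then LEFT JOIN `bookings c` on link_id: each of those 2 rows is kept; rows whose b.link_id has no match in c get NULL for c's columns.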